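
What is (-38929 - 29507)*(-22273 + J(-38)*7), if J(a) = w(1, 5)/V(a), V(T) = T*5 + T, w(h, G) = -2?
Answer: 28961145690/19 ≈ 1.5243e+9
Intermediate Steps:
V(T) = 6*T (V(T) = 5*T + T = 6*T)
J(a) = -1/(3*a) (J(a) = -2*1/(6*a) = -1/(3*a))
(-38929 - 29507)*(-22273 + J(-38)*7) = (-38929 - 29507)*(-22273 - 1/3/(-38)*7) = -68436*(-22273 - 1/3*(-1/38)*7) = -68436*(-22273 + (1/114)*7) = -68436*(-22273 + 7/114) = -68436*(-2539115/114) = 28961145690/19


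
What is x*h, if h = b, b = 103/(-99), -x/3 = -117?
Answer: -4017/11 ≈ -365.18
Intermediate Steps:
x = 351 (x = -3*(-117) = 351)
b = -103/99 (b = 103*(-1/99) = -103/99 ≈ -1.0404)
h = -103/99 ≈ -1.0404
x*h = 351*(-103/99) = -4017/11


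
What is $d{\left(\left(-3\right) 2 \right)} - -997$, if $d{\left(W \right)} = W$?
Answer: $991$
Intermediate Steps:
$d{\left(\left(-3\right) 2 \right)} - -997 = \left(-3\right) 2 - -997 = -6 + 997 = 991$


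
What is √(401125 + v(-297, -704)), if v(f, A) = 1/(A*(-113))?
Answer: √39664497929243/9944 ≈ 633.34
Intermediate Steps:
v(f, A) = -1/(113*A) (v(f, A) = 1/(-113*A) = -1/(113*A))
√(401125 + v(-297, -704)) = √(401125 - 1/113/(-704)) = √(401125 - 1/113*(-1/704)) = √(401125 + 1/79552) = √(31910296001/79552) = √39664497929243/9944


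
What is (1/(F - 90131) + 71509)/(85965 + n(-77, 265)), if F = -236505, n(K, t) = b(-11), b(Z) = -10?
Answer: 23357413723/28075997380 ≈ 0.83193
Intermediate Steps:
n(K, t) = -10
(1/(F - 90131) + 71509)/(85965 + n(-77, 265)) = (1/(-236505 - 90131) + 71509)/(85965 - 10) = (1/(-326636) + 71509)/85955 = (-1/326636 + 71509)*(1/85955) = (23357413723/326636)*(1/85955) = 23357413723/28075997380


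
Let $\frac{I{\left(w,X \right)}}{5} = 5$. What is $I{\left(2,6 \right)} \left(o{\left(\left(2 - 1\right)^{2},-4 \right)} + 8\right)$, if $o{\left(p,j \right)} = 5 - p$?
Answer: $300$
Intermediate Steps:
$I{\left(w,X \right)} = 25$ ($I{\left(w,X \right)} = 5 \cdot 5 = 25$)
$I{\left(2,6 \right)} \left(o{\left(\left(2 - 1\right)^{2},-4 \right)} + 8\right) = 25 \left(\left(5 - \left(2 - 1\right)^{2}\right) + 8\right) = 25 \left(\left(5 - 1^{2}\right) + 8\right) = 25 \left(\left(5 - 1\right) + 8\right) = 25 \left(4 + 8\right) = 25 \cdot 12 = 300$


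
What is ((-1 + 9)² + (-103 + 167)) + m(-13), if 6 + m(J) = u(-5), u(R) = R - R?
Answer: 122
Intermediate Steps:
u(R) = 0
m(J) = -6 (m(J) = -6 + 0 = -6)
((-1 + 9)² + (-103 + 167)) + m(-13) = ((-1 + 9)² + (-103 + 167)) - 6 = (8² + 64) - 6 = (64 + 64) - 6 = 128 - 6 = 122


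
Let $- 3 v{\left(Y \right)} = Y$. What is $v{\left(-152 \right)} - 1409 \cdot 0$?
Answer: $\frac{152}{3} \approx 50.667$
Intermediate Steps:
$v{\left(Y \right)} = - \frac{Y}{3}$
$v{\left(-152 \right)} - 1409 \cdot 0 = \left(- \frac{1}{3}\right) \left(-152\right) - 1409 \cdot 0 = \frac{152}{3} - 0 = \frac{152}{3} + 0 = \frac{152}{3}$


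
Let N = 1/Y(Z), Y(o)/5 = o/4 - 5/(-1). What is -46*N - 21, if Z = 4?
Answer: -338/15 ≈ -22.533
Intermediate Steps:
Y(o) = 25 + 5*o/4 (Y(o) = 5*(o/4 - 5/(-1)) = 5*(o*(1/4) - 5*(-1)) = 5*(o/4 + 5) = 5*(5 + o/4) = 25 + 5*o/4)
N = 1/30 (N = 1/(25 + (5/4)*4) = 1/(25 + 5) = 1/30 ≈ 0.033333)
-46*N - 21 = -46*1/30 - 21 = -23/15 - 21 = -338/15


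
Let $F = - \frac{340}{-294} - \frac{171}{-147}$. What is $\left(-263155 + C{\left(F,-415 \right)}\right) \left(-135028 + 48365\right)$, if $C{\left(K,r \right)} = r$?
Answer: $22841766910$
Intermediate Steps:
$F = \frac{341}{147}$ ($F = \left(-340\right) \left(- \frac{1}{294}\right) - - \frac{57}{49} = \frac{170}{147} + \frac{57}{49} = \frac{341}{147} \approx 2.3197$)
$\left(-263155 + C{\left(F,-415 \right)}\right) \left(-135028 + 48365\right) = \left(-263155 - 415\right) \left(-135028 + 48365\right) = \left(-263570\right) \left(-86663\right) = 22841766910$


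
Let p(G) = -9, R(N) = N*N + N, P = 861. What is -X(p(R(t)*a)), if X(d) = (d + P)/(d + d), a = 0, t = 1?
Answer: 142/3 ≈ 47.333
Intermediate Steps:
R(N) = N + N² (R(N) = N² + N = N + N²)
X(d) = (861 + d)/(2*d) (X(d) = (d + 861)/(d + d) = (861 + d)/((2*d)) = (861 + d)*(1/(2*d)) = (861 + d)/(2*d))
-X(p(R(t)*a)) = -(861 - 9)/(2*(-9)) = -(-1)*852/(2*9) = -1*(-142/3) = 142/3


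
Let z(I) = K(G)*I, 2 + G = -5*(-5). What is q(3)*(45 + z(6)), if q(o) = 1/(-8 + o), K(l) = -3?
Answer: -27/5 ≈ -5.4000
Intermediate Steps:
G = 23 (G = -2 - 5*(-5) = -2 + 25 = 23)
z(I) = -3*I
q(3)*(45 + z(6)) = (45 - 3*6)/(-8 + 3) = (45 - 18)/(-5) = -⅕*27 = -27/5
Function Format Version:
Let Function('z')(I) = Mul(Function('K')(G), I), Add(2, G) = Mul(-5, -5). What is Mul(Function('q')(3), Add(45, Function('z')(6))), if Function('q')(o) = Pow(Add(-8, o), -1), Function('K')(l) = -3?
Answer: Rational(-27, 5) ≈ -5.4000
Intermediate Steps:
G = 23 (G = Add(-2, Mul(-5, -5)) = Add(-2, 25) = 23)
Function('z')(I) = Mul(-3, I)
Mul(Function('q')(3), Add(45, Function('z')(6))) = Mul(Pow(Add(-8, 3), -1), Add(45, Mul(-3, 6))) = Mul(Pow(-5, -1), Add(45, -18)) = Mul(Rational(-1, 5), 27) = Rational(-27, 5)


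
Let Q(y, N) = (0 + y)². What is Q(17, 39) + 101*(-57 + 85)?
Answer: 3117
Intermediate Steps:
Q(y, N) = y²
Q(17, 39) + 101*(-57 + 85) = 17² + 101*(-57 + 85) = 289 + 101*28 = 289 + 2828 = 3117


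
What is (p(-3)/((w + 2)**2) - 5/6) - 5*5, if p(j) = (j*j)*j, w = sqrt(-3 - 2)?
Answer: (-620*sqrt(5) + 7*I)/(6*(I + 4*sqrt(5))) ≈ -25.5 + 2.9814*I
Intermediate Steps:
w = I*sqrt(5) (w = sqrt(-5) = I*sqrt(5) ≈ 2.2361*I)
p(j) = j**3 (p(j) = j**2*j = j**3)
(p(-3)/((w + 2)**2) - 5/6) - 5*5 = ((-3)**3/((I*sqrt(5) + 2)**2) - 5/6) - 5*5 = (-27/(2 + I*sqrt(5))**2 - 5*1/6) - 25 = (-27/(2 + I*sqrt(5))**2 - 5/6) - 25 = (-5/6 - 27/(2 + I*sqrt(5))**2) - 25 = -155/6 - 27/(2 + I*sqrt(5))**2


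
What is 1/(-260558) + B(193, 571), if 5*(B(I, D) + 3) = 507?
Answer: 128194531/1302790 ≈ 98.400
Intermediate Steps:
B(I, D) = 492/5 (B(I, D) = -3 + (⅕)*507 = -3 + 507/5 = 492/5)
1/(-260558) + B(193, 571) = 1/(-260558) + 492/5 = -1/260558 + 492/5 = 128194531/1302790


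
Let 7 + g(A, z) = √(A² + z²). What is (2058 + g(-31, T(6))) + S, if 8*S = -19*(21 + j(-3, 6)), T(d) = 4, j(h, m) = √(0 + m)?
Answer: 16009/8 + √977 - 19*√6/8 ≈ 2026.6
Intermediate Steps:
j(h, m) = √m
S = -399/8 - 19*√6/8 (S = (-19*(21 + √6))/8 = (-399 - 19*√6)/8 = -399/8 - 19*√6/8 ≈ -55.693)
g(A, z) = -7 + √(A² + z²)
(2058 + g(-31, T(6))) + S = (2058 + (-7 + √((-31)² + 4²))) + (-399/8 - 19*√6/8) = (2058 + (-7 + √(961 + 16))) + (-399/8 - 19*√6/8) = (2058 + (-7 + √977)) + (-399/8 - 19*√6/8) = (2051 + √977) + (-399/8 - 19*√6/8) = 16009/8 + √977 - 19*√6/8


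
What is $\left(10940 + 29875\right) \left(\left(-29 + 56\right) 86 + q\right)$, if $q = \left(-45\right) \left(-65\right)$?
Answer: $214156305$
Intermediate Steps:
$q = 2925$
$\left(10940 + 29875\right) \left(\left(-29 + 56\right) 86 + q\right) = \left(10940 + 29875\right) \left(\left(-29 + 56\right) 86 + 2925\right) = 40815 \left(27 \cdot 86 + 2925\right) = 40815 \left(2322 + 2925\right) = 40815 \cdot 5247 = 214156305$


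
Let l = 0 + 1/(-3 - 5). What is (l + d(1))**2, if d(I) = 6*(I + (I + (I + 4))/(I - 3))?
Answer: 9409/64 ≈ 147.02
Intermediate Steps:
l = -1/8 (l = 0 + 1/(-8) = 0 - 1/8 = -1/8 ≈ -0.12500)
d(I) = 6*I + 6*(4 + 2*I)/(-3 + I) (d(I) = 6*(I + (I + (4 + I))/(-3 + I)) = 6*(I + (4 + 2*I)/(-3 + I)) = 6*I + 6*(4 + 2*I)/(-3 + I))
(l + d(1))**2 = (-1/8 + 6*(4 + 1**2 - 1*1)/(-3 + 1))**2 = (-1/8 + 6*(4 + 1 - 1)/(-2))**2 = (-1/8 + 6*(-1/2)*4)**2 = (-1/8 - 12)**2 = (-97/8)**2 = 9409/64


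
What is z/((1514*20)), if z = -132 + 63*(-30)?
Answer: -1011/15140 ≈ -0.066777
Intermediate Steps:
z = -2022 (z = -132 - 1890 = -2022)
z/((1514*20)) = -2022/(1514*20) = -2022/30280 = -2022*1/30280 = -1011/15140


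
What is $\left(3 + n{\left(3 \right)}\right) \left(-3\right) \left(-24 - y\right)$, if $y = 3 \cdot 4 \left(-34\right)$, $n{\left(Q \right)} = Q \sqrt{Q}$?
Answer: $-3456 - 3456 \sqrt{3} \approx -9442.0$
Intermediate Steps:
$n{\left(Q \right)} = Q^{\frac{3}{2}}$
$y = -408$ ($y = 12 \left(-34\right) = -408$)
$\left(3 + n{\left(3 \right)}\right) \left(-3\right) \left(-24 - y\right) = \left(3 + 3^{\frac{3}{2}}\right) \left(-3\right) \left(-24 - -408\right) = \left(3 + 3 \sqrt{3}\right) \left(-3\right) \left(-24 + 408\right) = \left(-9 - 9 \sqrt{3}\right) 384 = -3456 - 3456 \sqrt{3}$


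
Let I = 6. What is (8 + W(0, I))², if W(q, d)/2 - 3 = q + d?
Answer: 676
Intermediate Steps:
W(q, d) = 6 + 2*d + 2*q (W(q, d) = 6 + 2*(q + d) = 6 + 2*(d + q) = 6 + (2*d + 2*q) = 6 + 2*d + 2*q)
(8 + W(0, I))² = (8 + (6 + 2*6 + 2*0))² = (8 + (6 + 12 + 0))² = (8 + 18)² = 26² = 676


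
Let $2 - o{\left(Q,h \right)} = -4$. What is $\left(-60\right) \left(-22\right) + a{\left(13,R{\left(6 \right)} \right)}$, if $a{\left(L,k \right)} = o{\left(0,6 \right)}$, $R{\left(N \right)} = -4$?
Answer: $1326$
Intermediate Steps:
$o{\left(Q,h \right)} = 6$ ($o{\left(Q,h \right)} = 2 - -4 = 2 + 4 = 6$)
$a{\left(L,k \right)} = 6$
$\left(-60\right) \left(-22\right) + a{\left(13,R{\left(6 \right)} \right)} = \left(-60\right) \left(-22\right) + 6 = 1320 + 6 = 1326$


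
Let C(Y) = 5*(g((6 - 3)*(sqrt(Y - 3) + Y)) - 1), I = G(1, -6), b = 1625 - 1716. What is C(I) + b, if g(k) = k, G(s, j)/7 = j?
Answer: -726 + 45*I*sqrt(5) ≈ -726.0 + 100.62*I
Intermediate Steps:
G(s, j) = 7*j
b = -91
I = -42 (I = 7*(-6) = -42)
C(Y) = -5 + 15*Y + 15*sqrt(-3 + Y) (C(Y) = 5*((6 - 3)*(sqrt(Y - 3) + Y) - 1) = 5*(3*(sqrt(-3 + Y) + Y) - 1) = 5*(3*(Y + sqrt(-3 + Y)) - 1) = 5*((3*Y + 3*sqrt(-3 + Y)) - 1) = 5*(-1 + 3*Y + 3*sqrt(-3 + Y)) = -5 + 15*Y + 15*sqrt(-3 + Y))
C(I) + b = (-5 + 15*(-42) + 15*sqrt(-3 - 42)) - 91 = (-5 - 630 + 15*sqrt(-45)) - 91 = (-5 - 630 + 15*(3*I*sqrt(5))) - 91 = (-5 - 630 + 45*I*sqrt(5)) - 91 = (-635 + 45*I*sqrt(5)) - 91 = -726 + 45*I*sqrt(5)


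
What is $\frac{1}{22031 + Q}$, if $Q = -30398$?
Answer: $- \frac{1}{8367} \approx -0.00011952$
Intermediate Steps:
$\frac{1}{22031 + Q} = \frac{1}{22031 - 30398} = \frac{1}{-8367} = - \frac{1}{8367}$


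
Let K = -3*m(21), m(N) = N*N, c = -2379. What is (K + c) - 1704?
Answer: -5406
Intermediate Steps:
m(N) = N**2
K = -1323 (K = -3*21**2 = -3*441 = -1323)
(K + c) - 1704 = (-1323 - 2379) - 1704 = -3702 - 1704 = -5406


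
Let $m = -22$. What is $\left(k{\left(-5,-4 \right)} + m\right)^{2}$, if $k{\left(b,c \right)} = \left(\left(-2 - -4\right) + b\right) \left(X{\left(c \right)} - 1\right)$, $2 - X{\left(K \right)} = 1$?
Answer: $484$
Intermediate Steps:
$X{\left(K \right)} = 1$ ($X{\left(K \right)} = 2 - 1 = 1$)
$k{\left(b,c \right)} = 0$ ($k{\left(b,c \right)} = \left(\left(-2 - -4\right) + b\right) \left(1 - 1\right) = \left(\left(-2 + 4\right) + b\right) 0 = \left(2 + b\right) 0 = 0$)
$\left(k{\left(-5,-4 \right)} + m\right)^{2} = \left(0 - 22\right)^{2} = \left(-22\right)^{2} = 484$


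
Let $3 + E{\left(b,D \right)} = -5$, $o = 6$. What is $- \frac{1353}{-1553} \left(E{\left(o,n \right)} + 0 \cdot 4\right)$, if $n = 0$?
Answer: $- \frac{10824}{1553} \approx -6.9697$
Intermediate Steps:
$E{\left(b,D \right)} = -8$ ($E{\left(b,D \right)} = -3 - 5 = -8$)
$- \frac{1353}{-1553} \left(E{\left(o,n \right)} + 0 \cdot 4\right) = - \frac{1353}{-1553} \left(-8 + 0 \cdot 4\right) = \left(-1353\right) \left(- \frac{1}{1553}\right) \left(-8 + 0\right) = \frac{1353}{1553} \left(-8\right) = - \frac{10824}{1553}$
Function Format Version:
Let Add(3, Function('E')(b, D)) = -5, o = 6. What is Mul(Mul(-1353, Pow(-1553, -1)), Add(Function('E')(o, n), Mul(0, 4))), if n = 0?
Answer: Rational(-10824, 1553) ≈ -6.9697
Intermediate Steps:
Function('E')(b, D) = -8 (Function('E')(b, D) = Add(-3, -5) = -8)
Mul(Mul(-1353, Pow(-1553, -1)), Add(Function('E')(o, n), Mul(0, 4))) = Mul(Mul(-1353, Pow(-1553, -1)), Add(-8, Mul(0, 4))) = Mul(Mul(-1353, Rational(-1, 1553)), Add(-8, 0)) = Mul(Rational(1353, 1553), -8) = Rational(-10824, 1553)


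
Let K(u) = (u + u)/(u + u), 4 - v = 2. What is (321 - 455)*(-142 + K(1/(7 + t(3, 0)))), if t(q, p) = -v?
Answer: 18894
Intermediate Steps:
v = 2 (v = 4 - 1*2 = 4 - 2 = 2)
t(q, p) = -2 (t(q, p) = -1*2 = -2)
K(u) = 1 (K(u) = (2*u)/((2*u)) = (2*u)*(1/(2*u)) = 1)
(321 - 455)*(-142 + K(1/(7 + t(3, 0)))) = (321 - 455)*(-142 + 1) = -134*(-141) = 18894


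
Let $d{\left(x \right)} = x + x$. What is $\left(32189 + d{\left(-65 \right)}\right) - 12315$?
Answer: $19744$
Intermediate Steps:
$d{\left(x \right)} = 2 x$
$\left(32189 + d{\left(-65 \right)}\right) - 12315 = \left(32189 + 2 \left(-65\right)\right) - 12315 = \left(32189 - 130\right) - 12315 = 32059 - 12315 = 19744$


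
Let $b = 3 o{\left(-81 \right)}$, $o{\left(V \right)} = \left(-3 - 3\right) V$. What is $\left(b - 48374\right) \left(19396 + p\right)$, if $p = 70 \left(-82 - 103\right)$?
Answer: $-302420536$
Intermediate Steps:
$o{\left(V \right)} = - 6 V$
$p = -12950$ ($p = 70 \left(-185\right) = -12950$)
$b = 1458$ ($b = 3 \left(\left(-6\right) \left(-81\right)\right) = 3 \cdot 486 = 1458$)
$\left(b - 48374\right) \left(19396 + p\right) = \left(1458 - 48374\right) \left(19396 - 12950\right) = \left(-46916\right) 6446 = -302420536$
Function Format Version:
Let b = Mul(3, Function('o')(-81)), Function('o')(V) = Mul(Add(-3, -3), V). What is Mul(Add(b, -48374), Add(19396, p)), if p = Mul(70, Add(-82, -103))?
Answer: -302420536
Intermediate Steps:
Function('o')(V) = Mul(-6, V)
p = -12950 (p = Mul(70, -185) = -12950)
b = 1458 (b = Mul(3, Mul(-6, -81)) = Mul(3, 486) = 1458)
Mul(Add(b, -48374), Add(19396, p)) = Mul(Add(1458, -48374), Add(19396, -12950)) = Mul(-46916, 6446) = -302420536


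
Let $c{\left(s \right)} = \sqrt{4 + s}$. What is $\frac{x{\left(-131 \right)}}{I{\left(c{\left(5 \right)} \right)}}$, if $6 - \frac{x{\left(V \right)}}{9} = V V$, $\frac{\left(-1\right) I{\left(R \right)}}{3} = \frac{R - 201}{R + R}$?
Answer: $- \frac{17155}{11} \approx -1559.5$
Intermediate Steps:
$I{\left(R \right)} = - \frac{3 \left(-201 + R\right)}{2 R}$ ($I{\left(R \right)} = - 3 \frac{R - 201}{R + R} = - 3 \frac{-201 + R}{2 R} = - \frac{3 \left(-201 + R\right)}{2 R}$)
$x{\left(V \right)} = 54 - 9 V^{2}$ ($x{\left(V \right)} = 54 - 9 V V = 54 - 9 V^{2}$)
$\frac{x{\left(-131 \right)}}{I{\left(c{\left(5 \right)} \right)}} = \frac{54 - 9 \left(-131\right)^{2}}{\frac{3}{2} \frac{1}{\sqrt{4 + 5}} \left(201 - \sqrt{4 + 5}\right)} = \frac{54 - 154449}{\frac{3}{2} \frac{1}{\sqrt{9}} \left(201 - \sqrt{9}\right)} = \frac{54 - 154449}{\frac{3}{2} \cdot \frac{1}{3} \left(201 - 3\right)} = - \frac{154395}{\frac{3}{2} \cdot \frac{1}{3} \left(201 - 3\right)} = - \frac{154395}{\frac{3}{2} \cdot \frac{1}{3} \cdot 198} = - \frac{154395}{99} = \left(-154395\right) \frac{1}{99} = - \frac{17155}{11}$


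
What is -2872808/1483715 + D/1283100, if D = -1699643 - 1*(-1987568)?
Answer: -43452017379/25383396220 ≈ -1.7118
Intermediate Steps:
D = 287925 (D = -1699643 + 1987568 = 287925)
-2872808/1483715 + D/1283100 = -2872808/1483715 + 287925/1283100 = -2872808*1/1483715 + 287925*(1/1283100) = -2872808/1483715 + 3839/17108 = -43452017379/25383396220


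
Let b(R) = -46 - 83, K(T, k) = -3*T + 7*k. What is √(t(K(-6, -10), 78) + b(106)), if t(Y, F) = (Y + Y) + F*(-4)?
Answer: I*√545 ≈ 23.345*I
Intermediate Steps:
t(Y, F) = -4*F + 2*Y (t(Y, F) = 2*Y - 4*F = -4*F + 2*Y)
b(R) = -129
√(t(K(-6, -10), 78) + b(106)) = √((-4*78 + 2*(-3*(-6) + 7*(-10))) - 129) = √((-312 + 2*(18 - 70)) - 129) = √((-312 + 2*(-52)) - 129) = √((-312 - 104) - 129) = √(-416 - 129) = √(-545) = I*√545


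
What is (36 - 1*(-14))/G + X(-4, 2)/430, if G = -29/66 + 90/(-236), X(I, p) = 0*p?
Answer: -48675/799 ≈ -60.920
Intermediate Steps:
X(I, p) = 0
G = -1598/1947 (G = -29*1/66 + 90*(-1/236) = -29/66 - 45/118 = -1598/1947 ≈ -0.82075)
(36 - 1*(-14))/G + X(-4, 2)/430 = (36 - 1*(-14))/(-1598/1947) + 0/430 = (36 + 14)*(-1947/1598) + 0*(1/430) = 50*(-1947/1598) + 0 = -48675/799 + 0 = -48675/799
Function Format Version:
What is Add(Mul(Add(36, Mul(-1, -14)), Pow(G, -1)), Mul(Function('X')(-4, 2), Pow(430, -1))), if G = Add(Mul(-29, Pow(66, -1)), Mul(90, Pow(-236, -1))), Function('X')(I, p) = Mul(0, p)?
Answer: Rational(-48675, 799) ≈ -60.920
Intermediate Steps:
Function('X')(I, p) = 0
G = Rational(-1598, 1947) (G = Add(Mul(-29, Rational(1, 66)), Mul(90, Rational(-1, 236))) = Add(Rational(-29, 66), Rational(-45, 118)) = Rational(-1598, 1947) ≈ -0.82075)
Add(Mul(Add(36, Mul(-1, -14)), Pow(G, -1)), Mul(Function('X')(-4, 2), Pow(430, -1))) = Add(Mul(Add(36, Mul(-1, -14)), Pow(Rational(-1598, 1947), -1)), Mul(0, Pow(430, -1))) = Add(Mul(Add(36, 14), Rational(-1947, 1598)), Mul(0, Rational(1, 430))) = Add(Mul(50, Rational(-1947, 1598)), 0) = Add(Rational(-48675, 799), 0) = Rational(-48675, 799)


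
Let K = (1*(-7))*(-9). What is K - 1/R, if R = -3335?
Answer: 210106/3335 ≈ 63.000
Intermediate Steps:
K = 63 (K = -7*(-9) = 63)
K - 1/R = 63 - 1/(-3335) = 63 - 1*(-1/3335) = 63 + 1/3335 = 210106/3335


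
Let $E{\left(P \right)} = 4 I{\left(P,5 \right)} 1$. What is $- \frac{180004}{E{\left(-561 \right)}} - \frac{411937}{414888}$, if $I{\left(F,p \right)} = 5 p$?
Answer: $- \frac{18680673313}{10372200} \approx -1801.0$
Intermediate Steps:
$E{\left(P \right)} = 100$ ($E{\left(P \right)} = 4 \cdot 5 \cdot 5 \cdot 1 = 4 \cdot 25 \cdot 1 = 100 \cdot 1 = 100$)
$- \frac{180004}{E{\left(-561 \right)}} - \frac{411937}{414888} = - \frac{180004}{100} - \frac{411937}{414888} = \left(-180004\right) \frac{1}{100} - \frac{411937}{414888} = - \frac{45001}{25} - \frac{411937}{414888} = - \frac{18680673313}{10372200}$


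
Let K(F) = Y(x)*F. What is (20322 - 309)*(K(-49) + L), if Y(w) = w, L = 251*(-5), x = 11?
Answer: -35903322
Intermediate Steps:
L = -1255
K(F) = 11*F
(20322 - 309)*(K(-49) + L) = (20322 - 309)*(11*(-49) - 1255) = 20013*(-539 - 1255) = 20013*(-1794) = -35903322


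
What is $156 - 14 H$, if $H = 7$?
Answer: $58$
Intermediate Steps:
$156 - 14 H = 156 - 14 \cdot 7 = 156 - 98 = 58$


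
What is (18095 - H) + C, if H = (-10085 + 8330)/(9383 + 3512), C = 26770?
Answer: 115707186/2579 ≈ 44865.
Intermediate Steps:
H = -351/2579 (H = -1755/12895 = -1755*1/12895 = -351/2579 ≈ -0.13610)
(18095 - H) + C = (18095 - 1*(-351/2579)) + 26770 = (18095 + 351/2579) + 26770 = 46667356/2579 + 26770 = 115707186/2579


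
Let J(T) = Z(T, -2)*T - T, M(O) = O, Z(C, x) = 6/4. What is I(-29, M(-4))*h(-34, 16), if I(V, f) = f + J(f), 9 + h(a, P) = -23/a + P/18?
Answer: 2275/51 ≈ 44.608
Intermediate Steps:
Z(C, x) = 3/2 (Z(C, x) = 6*(¼) = 3/2)
h(a, P) = -9 - 23/a + P/18 (h(a, P) = -9 + (-23/a + P/18) = -9 - 23/a + P/18)
J(T) = T/2 (J(T) = 3*T/2 - T = T/2)
I(V, f) = 3*f/2 (I(V, f) = f + f/2 = 3*f/2)
I(-29, M(-4))*h(-34, 16) = ((3/2)*(-4))*(-9 - 23/(-34) + (1/18)*16) = -6*(-9 - 23*(-1/34) + 8/9) = -6*(-9 + 23/34 + 8/9) = -6*(-2275/306) = 2275/51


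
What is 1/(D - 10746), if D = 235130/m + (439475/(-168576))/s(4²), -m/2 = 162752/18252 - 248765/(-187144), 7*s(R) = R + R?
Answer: -47199282803257344/1048794859154376086659 ≈ -4.5003e-5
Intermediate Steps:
s(R) = 2*R/7 (s(R) = (R + R)/7 = (2*R)/7 = 2*R/7)
m = -8749629767/426969036 (m = -2*(162752/18252 - 248765/(-187144)) = -2*(162752*(1/18252) - 248765*(-1/187144)) = -2*(40688/4563 + 248765/187144) = -2*8749629767/853938072 = -8749629767/426969036 ≈ -20.492)
D = -541591366150572668035/47199282803257344 (D = 235130/(-8749629767/426969036) + (439475/(-168576))/(((2/7)*4²)) = 235130*(-426969036/8749629767) + (439475*(-1/168576))/(((2/7)*16)) = -100393229434680/8749629767 - 439475/(168576*32/7) = -100393229434680/8749629767 - 439475/168576*7/32 = -100393229434680/8749629767 - 3076325/5394432 = -541591366150572668035/47199282803257344 ≈ -11475.)
1/(D - 10746) = 1/(-541591366150572668035/47199282803257344 - 10746) = 1/(-1048794859154376086659/47199282803257344) = -47199282803257344/1048794859154376086659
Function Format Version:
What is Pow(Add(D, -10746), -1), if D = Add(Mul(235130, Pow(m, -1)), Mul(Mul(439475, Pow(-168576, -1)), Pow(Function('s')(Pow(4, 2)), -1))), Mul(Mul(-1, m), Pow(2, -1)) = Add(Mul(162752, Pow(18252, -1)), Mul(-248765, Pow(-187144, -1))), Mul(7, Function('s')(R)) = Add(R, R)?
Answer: Rational(-47199282803257344, 1048794859154376086659) ≈ -4.5003e-5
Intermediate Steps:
Function('s')(R) = Mul(Rational(2, 7), R) (Function('s')(R) = Mul(Rational(1, 7), Add(R, R)) = Mul(Rational(1, 7), Mul(2, R)) = Mul(Rational(2, 7), R))
m = Rational(-8749629767, 426969036) (m = Mul(-2, Add(Mul(162752, Pow(18252, -1)), Mul(-248765, Pow(-187144, -1)))) = Mul(-2, Add(Mul(162752, Rational(1, 18252)), Mul(-248765, Rational(-1, 187144)))) = Mul(-2, Add(Rational(40688, 4563), Rational(248765, 187144))) = Mul(-2, Rational(8749629767, 853938072)) = Rational(-8749629767, 426969036) ≈ -20.492)
D = Rational(-541591366150572668035, 47199282803257344) (D = Add(Mul(235130, Pow(Rational(-8749629767, 426969036), -1)), Mul(Mul(439475, Pow(-168576, -1)), Pow(Mul(Rational(2, 7), Pow(4, 2)), -1))) = Add(Mul(235130, Rational(-426969036, 8749629767)), Mul(Mul(439475, Rational(-1, 168576)), Pow(Mul(Rational(2, 7), 16), -1))) = Add(Rational(-100393229434680, 8749629767), Mul(Rational(-439475, 168576), Pow(Rational(32, 7), -1))) = Add(Rational(-100393229434680, 8749629767), Mul(Rational(-439475, 168576), Rational(7, 32))) = Add(Rational(-100393229434680, 8749629767), Rational(-3076325, 5394432)) = Rational(-541591366150572668035, 47199282803257344) ≈ -11475.)
Pow(Add(D, -10746), -1) = Pow(Add(Rational(-541591366150572668035, 47199282803257344), -10746), -1) = Pow(Rational(-1048794859154376086659, 47199282803257344), -1) = Rational(-47199282803257344, 1048794859154376086659)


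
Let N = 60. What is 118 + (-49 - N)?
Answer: 9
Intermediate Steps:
118 + (-49 - N) = 118 + (-49 - 1*60) = 118 + (-49 - 60) = 118 - 109 = 9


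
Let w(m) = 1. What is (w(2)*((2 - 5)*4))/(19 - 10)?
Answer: -4/3 ≈ -1.3333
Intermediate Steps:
(w(2)*((2 - 5)*4))/(19 - 10) = (1*((2 - 5)*4))/(19 - 10) = (1*(-3*4))/9 = (1*(-12))*(⅑) = -12*⅑ = -4/3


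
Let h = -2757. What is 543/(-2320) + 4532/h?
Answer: -12011291/6396240 ≈ -1.8779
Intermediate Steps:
543/(-2320) + 4532/h = 543/(-2320) + 4532/(-2757) = 543*(-1/2320) + 4532*(-1/2757) = -543/2320 - 4532/2757 = -12011291/6396240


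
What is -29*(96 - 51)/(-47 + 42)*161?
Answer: 42021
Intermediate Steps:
-29*(96 - 51)/(-47 + 42)*161 = -1305/(-5)*161 = -1305*(-1)/5*161 = -29*(-9)*161 = 261*161 = 42021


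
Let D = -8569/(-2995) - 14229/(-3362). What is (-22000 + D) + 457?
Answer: -216849135337/10069190 ≈ -21536.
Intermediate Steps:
D = 71424833/10069190 (D = -8569*(-1/2995) - 14229*(-1/3362) = 8569/2995 + 14229/3362 = 71424833/10069190 ≈ 7.0934)
(-22000 + D) + 457 = (-22000 + 71424833/10069190) + 457 = -221450755167/10069190 + 457 = -216849135337/10069190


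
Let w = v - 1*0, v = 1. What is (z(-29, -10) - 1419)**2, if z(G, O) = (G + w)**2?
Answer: 403225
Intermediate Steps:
w = 1 (w = 1 - 1*0 = 1 + 0 = 1)
z(G, O) = (1 + G)**2 (z(G, O) = (G + 1)**2 = (1 + G)**2)
(z(-29, -10) - 1419)**2 = ((1 - 29)**2 - 1419)**2 = ((-28)**2 - 1419)**2 = (784 - 1419)**2 = (-635)**2 = 403225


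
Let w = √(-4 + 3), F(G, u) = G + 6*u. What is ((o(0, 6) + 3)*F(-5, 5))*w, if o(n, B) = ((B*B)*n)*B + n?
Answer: 75*I ≈ 75.0*I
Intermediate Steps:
o(n, B) = n + n*B³ (o(n, B) = (B²*n)*B + n = (n*B²)*B + n = n*B³ + n = n + n*B³)
w = I (w = √(-1) = I ≈ 1.0*I)
((o(0, 6) + 3)*F(-5, 5))*w = ((0*(1 + 6³) + 3)*(-5 + 6*5))*I = ((0*(1 + 216) + 3)*(-5 + 30))*I = ((0*217 + 3)*25)*I = ((0 + 3)*25)*I = (3*25)*I = 75*I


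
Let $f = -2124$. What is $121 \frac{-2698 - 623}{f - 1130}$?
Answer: $\frac{401841}{3254} \approx 123.49$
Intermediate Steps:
$121 \frac{-2698 - 623}{f - 1130} = 121 \frac{-2698 - 623}{-2124 - 1130} = 121 \left(- \frac{3321}{-3254}\right) = 121 \left(\left(-3321\right) \left(- \frac{1}{3254}\right)\right) = 121 \cdot \frac{3321}{3254} = \frac{401841}{3254}$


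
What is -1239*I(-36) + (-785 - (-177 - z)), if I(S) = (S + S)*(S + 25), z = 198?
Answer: -981698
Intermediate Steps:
I(S) = 2*S*(25 + S) (I(S) = (2*S)*(25 + S) = 2*S*(25 + S))
-1239*I(-36) + (-785 - (-177 - z)) = -2478*(-36)*(25 - 36) + (-785 - (-177 - 1*198)) = -2478*(-36)*(-11) + (-785 - (-177 - 198)) = -1239*792 + (-785 - 1*(-375)) = -981288 + (-785 + 375) = -981288 - 410 = -981698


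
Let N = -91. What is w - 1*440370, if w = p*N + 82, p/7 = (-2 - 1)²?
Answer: -446021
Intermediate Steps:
p = 63 (p = 7*(-2 - 1)² = 7*(-3)² = 7*9 = 63)
w = -5651 (w = 63*(-91) + 82 = -5733 + 82 = -5651)
w - 1*440370 = -5651 - 1*440370 = -5651 - 440370 = -446021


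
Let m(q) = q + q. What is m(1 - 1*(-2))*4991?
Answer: 29946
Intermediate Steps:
m(q) = 2*q
m(1 - 1*(-2))*4991 = (2*(1 - 1*(-2)))*4991 = (2*(1 + 2))*4991 = (2*3)*4991 = 6*4991 = 29946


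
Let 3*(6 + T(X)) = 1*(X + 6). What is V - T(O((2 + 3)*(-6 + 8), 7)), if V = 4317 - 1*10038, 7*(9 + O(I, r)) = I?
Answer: -120004/21 ≈ -5714.5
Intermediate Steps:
O(I, r) = -9 + I/7
T(X) = -4 + X/3 (T(X) = -6 + (1*(X + 6))/3 = -6 + (1*(6 + X))/3 = -6 + (6 + X)/3 = -6 + (2 + X/3) = -4 + X/3)
V = -5721 (V = 4317 - 10038 = -5721)
V - T(O((2 + 3)*(-6 + 8), 7)) = -5721 - (-4 + (-9 + ((2 + 3)*(-6 + 8))/7)/3) = -5721 - (-4 + (-9 + (5*2)/7)/3) = -5721 - (-4 + (-9 + (1/7)*10)/3) = -5721 - (-4 + (-9 + 10/7)/3) = -5721 - (-4 + (1/3)*(-53/7)) = -5721 - (-4 - 53/21) = -5721 - 1*(-137/21) = -5721 + 137/21 = -120004/21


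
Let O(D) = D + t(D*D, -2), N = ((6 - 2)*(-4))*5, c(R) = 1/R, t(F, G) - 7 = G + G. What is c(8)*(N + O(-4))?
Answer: -81/8 ≈ -10.125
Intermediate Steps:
t(F, G) = 7 + 2*G (t(F, G) = 7 + (G + G) = 7 + 2*G)
c(R) = 1/R
N = -80 (N = (4*(-4))*5 = -16*5 = -80)
O(D) = 3 + D (O(D) = D + (7 + 2*(-2)) = D + (7 - 4) = D + 3 = 3 + D)
c(8)*(N + O(-4)) = (-80 + (3 - 4))/8 = (-80 - 1)/8 = (1/8)*(-81) = -81/8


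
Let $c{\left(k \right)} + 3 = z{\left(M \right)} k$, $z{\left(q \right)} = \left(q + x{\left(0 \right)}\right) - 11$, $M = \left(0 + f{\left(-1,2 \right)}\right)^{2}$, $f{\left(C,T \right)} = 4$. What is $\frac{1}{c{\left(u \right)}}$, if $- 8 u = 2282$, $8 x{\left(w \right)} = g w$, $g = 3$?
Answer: $- \frac{4}{5717} \approx -0.00069967$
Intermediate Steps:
$M = 16$ ($M = \left(0 + 4\right)^{2} = 4^{2} = 16$)
$x{\left(w \right)} = \frac{3 w}{8}$
$u = - \frac{1141}{4}$ ($u = \left(- \frac{1}{8}\right) 2282 = - \frac{1141}{4} \approx -285.25$)
$z{\left(q \right)} = -11 + q$ ($z{\left(q \right)} = \left(q + \frac{3}{8} \cdot 0\right) - 11 = \left(q + 0\right) - 11 = q - 11 = -11 + q$)
$c{\left(k \right)} = -3 + 5 k$ ($c{\left(k \right)} = -3 + \left(-11 + 16\right) k = -3 + 5 k$)
$\frac{1}{c{\left(u \right)}} = \frac{1}{-3 + 5 \left(- \frac{1141}{4}\right)} = \frac{1}{-3 - \frac{5705}{4}} = \frac{1}{- \frac{5717}{4}} = - \frac{4}{5717}$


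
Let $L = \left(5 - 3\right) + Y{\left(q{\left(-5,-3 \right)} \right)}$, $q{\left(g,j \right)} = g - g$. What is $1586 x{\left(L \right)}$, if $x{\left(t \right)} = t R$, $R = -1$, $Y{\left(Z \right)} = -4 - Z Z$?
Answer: $3172$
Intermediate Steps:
$q{\left(g,j \right)} = 0$
$Y{\left(Z \right)} = -4 - Z^{2}$
$L = -2$ ($L = \left(5 - 3\right) - 4 = 2 - 4 = -2$)
$x{\left(t \right)} = - t$ ($x{\left(t \right)} = t \left(-1\right) = - t$)
$1586 x{\left(L \right)} = 1586 \left(\left(-1\right) \left(-2\right)\right) = 1586 \cdot 2 = 3172$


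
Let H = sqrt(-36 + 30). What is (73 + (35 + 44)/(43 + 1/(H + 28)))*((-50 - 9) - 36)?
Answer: 95*(-3218*sqrt(6) + 90177*I)/(-1205*I + 43*sqrt(6)) ≈ -7109.4 - 0.012565*I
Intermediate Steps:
H = I*sqrt(6) (H = sqrt(-6) = I*sqrt(6) ≈ 2.4495*I)
(73 + (35 + 44)/(43 + 1/(H + 28)))*((-50 - 9) - 36) = (73 + (35 + 44)/(43 + 1/(I*sqrt(6) + 28)))*((-50 - 9) - 36) = (73 + 79/(43 + 1/(28 + I*sqrt(6))))*(-59 - 36) = (73 + 79/(43 + 1/(28 + I*sqrt(6))))*(-95) = -6935 - 7505/(43 + 1/(28 + I*sqrt(6)))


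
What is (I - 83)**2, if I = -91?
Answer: 30276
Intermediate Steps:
(I - 83)**2 = (-91 - 83)**2 = (-174)**2 = 30276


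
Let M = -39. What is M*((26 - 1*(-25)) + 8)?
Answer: -2301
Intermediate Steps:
M*((26 - 1*(-25)) + 8) = -39*((26 - 1*(-25)) + 8) = -39*((26 + 25) + 8) = -39*(51 + 8) = -39*59 = -2301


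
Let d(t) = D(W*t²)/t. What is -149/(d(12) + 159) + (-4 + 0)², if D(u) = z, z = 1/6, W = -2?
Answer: 172456/11449 ≈ 15.063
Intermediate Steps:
z = ⅙ ≈ 0.16667
D(u) = ⅙
d(t) = 1/(6*t)
-149/(d(12) + 159) + (-4 + 0)² = -149/((⅙)/12 + 159) + (-4 + 0)² = -149/((⅙)*(1/12) + 159) + (-4)² = -149/(1/72 + 159) + 16 = -149/(11449/72) + 16 = (72/11449)*(-149) + 16 = -10728/11449 + 16 = 172456/11449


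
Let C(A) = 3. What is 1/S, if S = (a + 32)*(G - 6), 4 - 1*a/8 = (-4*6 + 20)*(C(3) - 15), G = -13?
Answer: 1/6080 ≈ 0.00016447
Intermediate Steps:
a = -352 (a = 32 - 8*(-4*6 + 20)*(3 - 15) = 32 - 8*(-24 + 20)*(-12) = 32 - (-32)*(-12) = 32 - 8*48 = 32 - 384 = -352)
S = 6080 (S = (-352 + 32)*(-13 - 6) = -320*(-19) = 6080)
1/S = 1/6080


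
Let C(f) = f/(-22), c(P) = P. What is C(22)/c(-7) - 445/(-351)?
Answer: 3466/2457 ≈ 1.4107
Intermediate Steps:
C(f) = -f/22 (C(f) = f*(-1/22) = -f/22)
C(22)/c(-7) - 445/(-351) = -1/22*22/(-7) - 445/(-351) = -1*(-⅐) - 445*(-1/351) = ⅐ + 445/351 = 3466/2457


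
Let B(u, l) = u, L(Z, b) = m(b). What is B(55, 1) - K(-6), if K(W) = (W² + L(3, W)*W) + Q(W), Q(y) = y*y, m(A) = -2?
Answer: -29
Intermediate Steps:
L(Z, b) = -2
Q(y) = y²
K(W) = -2*W + 2*W² (K(W) = (W² - 2*W) + W² = -2*W + 2*W²)
B(55, 1) - K(-6) = 55 - 2*(-6)*(-1 - 6) = 55 - 2*(-6)*(-7) = 55 - 1*84 = 55 - 84 = -29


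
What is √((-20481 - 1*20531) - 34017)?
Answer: I*√75029 ≈ 273.91*I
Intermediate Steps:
√((-20481 - 1*20531) - 34017) = √((-20481 - 20531) - 34017) = √(-41012 - 34017) = √(-75029) = I*√75029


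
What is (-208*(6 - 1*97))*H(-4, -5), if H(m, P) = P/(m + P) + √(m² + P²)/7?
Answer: 94640/9 + 2704*√41 ≈ 27830.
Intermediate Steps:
H(m, P) = √(P² + m²)/7 + P/(P + m) (H(m, P) = P/(P + m) + √(P² + m²)*(⅐) = P/(P + m) + √(P² + m²)/7 = √(P² + m²)/7 + P/(P + m))
(-208*(6 - 1*97))*H(-4, -5) = (-208*(6 - 1*97))*((-5 + (⅐)*(-5)*√((-5)² + (-4)²) + (⅐)*(-4)*√((-5)² + (-4)²))/(-5 - 4)) = (-208*(6 - 97))*((-5 + (⅐)*(-5)*√(25 + 16) + (⅐)*(-4)*√(25 + 16))/(-9)) = (-208*(-91))*(-(-5 + (⅐)*(-5)*√41 + (⅐)*(-4)*√41)/9) = 18928*(-(-5 - 5*√41/7 - 4*√41/7)/9) = 18928*(-(-5 - 9*√41/7)/9) = 18928*(5/9 + √41/7) = 94640/9 + 2704*√41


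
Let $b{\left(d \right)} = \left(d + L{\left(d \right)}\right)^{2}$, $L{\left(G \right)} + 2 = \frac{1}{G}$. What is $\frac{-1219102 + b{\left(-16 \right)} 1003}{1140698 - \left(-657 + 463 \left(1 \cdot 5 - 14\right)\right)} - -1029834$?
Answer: $\frac{302002332538539}{293253632} \approx 1.0298 \cdot 10^{6}$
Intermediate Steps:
$L{\left(G \right)} = -2 + \frac{1}{G}$
$b{\left(d \right)} = \left(-2 + d + \frac{1}{d}\right)^{2}$ ($b{\left(d \right)} = \left(d - \left(2 - \frac{1}{d}\right)\right)^{2} = \left(-2 + d + \frac{1}{d}\right)^{2}$)
$\frac{-1219102 + b{\left(-16 \right)} 1003}{1140698 - \left(-657 + 463 \left(1 \cdot 5 - 14\right)\right)} - -1029834 = \frac{-1219102 + \frac{\left(1 - 16 \left(-2 - 16\right)\right)^{2}}{256} \cdot 1003}{1140698 - \left(-657 + 463 \left(1 \cdot 5 - 14\right)\right)} - -1029834 = \frac{-1219102 + \frac{\left(1 - -288\right)^{2}}{256} \cdot 1003}{1140698 - \left(-657 + 463 \left(5 - 14\right)\right)} + 1029834 = \frac{-1219102 + \frac{\left(1 + 288\right)^{2}}{256} \cdot 1003}{1140698 + \left(\left(-463\right) \left(-9\right) + 657\right)} + 1029834 = \frac{-1219102 + \frac{289^{2}}{256} \cdot 1003}{1140698 + \left(4167 + 657\right)} + 1029834 = \frac{-1219102 + \frac{1}{256} \cdot 83521 \cdot 1003}{1140698 + 4824} + 1029834 = \frac{-1219102 + \frac{83521}{256} \cdot 1003}{1145522} + 1029834 = \left(-1219102 + \frac{83771563}{256}\right) \frac{1}{1145522} + 1029834 = \left(- \frac{228318549}{256}\right) \frac{1}{1145522} + 1029834 = - \frac{228318549}{293253632} + 1029834 = \frac{302002332538539}{293253632}$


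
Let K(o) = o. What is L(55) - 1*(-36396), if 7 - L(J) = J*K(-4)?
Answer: 36623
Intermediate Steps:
L(J) = 7 + 4*J (L(J) = 7 - J*(-4) = 7 - (-4)*J = 7 + 4*J)
L(55) - 1*(-36396) = (7 + 4*55) - 1*(-36396) = (7 + 220) + 36396 = 227 + 36396 = 36623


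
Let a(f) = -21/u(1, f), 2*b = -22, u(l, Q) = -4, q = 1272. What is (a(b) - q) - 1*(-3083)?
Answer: 7265/4 ≈ 1816.3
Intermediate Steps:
b = -11 (b = (1/2)*(-22) = -11)
a(f) = 21/4 (a(f) = -21/(-4) = -21*(-1/4) = 21/4)
(a(b) - q) - 1*(-3083) = (21/4 - 1*1272) - 1*(-3083) = (21/4 - 1272) + 3083 = -5067/4 + 3083 = 7265/4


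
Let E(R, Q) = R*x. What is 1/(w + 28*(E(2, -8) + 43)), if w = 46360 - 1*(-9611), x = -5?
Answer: 1/56895 ≈ 1.7576e-5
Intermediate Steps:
w = 55971 (w = 46360 + 9611 = 55971)
E(R, Q) = -5*R (E(R, Q) = R*(-5) = -5*R)
1/(w + 28*(E(2, -8) + 43)) = 1/(55971 + 28*(-5*2 + 43)) = 1/(55971 + 28*(-10 + 43)) = 1/(55971 + 28*33) = 1/(55971 + 924) = 1/56895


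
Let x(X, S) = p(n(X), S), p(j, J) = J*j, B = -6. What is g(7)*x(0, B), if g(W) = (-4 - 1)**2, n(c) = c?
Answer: 0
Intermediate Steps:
g(W) = 25 (g(W) = (-5)**2 = 25)
x(X, S) = S*X
g(7)*x(0, B) = 25*(-6*0) = 25*0 = 0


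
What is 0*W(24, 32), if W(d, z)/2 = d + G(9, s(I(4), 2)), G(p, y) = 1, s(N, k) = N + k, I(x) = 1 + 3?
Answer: 0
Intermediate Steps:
I(x) = 4
W(d, z) = 2 + 2*d (W(d, z) = 2*(d + 1) = 2*(1 + d) = 2 + 2*d)
0*W(24, 32) = 0*(2 + 2*24) = 0*(2 + 48) = 0*50 = 0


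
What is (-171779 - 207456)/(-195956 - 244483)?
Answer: 379235/440439 ≈ 0.86104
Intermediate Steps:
(-171779 - 207456)/(-195956 - 244483) = -379235/(-440439) = -379235*(-1/440439) = 379235/440439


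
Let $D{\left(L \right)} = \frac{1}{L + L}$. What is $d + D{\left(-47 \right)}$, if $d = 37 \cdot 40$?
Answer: $\frac{139119}{94} \approx 1480.0$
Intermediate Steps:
$D{\left(L \right)} = \frac{1}{2 L}$
$d = 1480$
$d + D{\left(-47 \right)} = 1480 + \frac{1}{2 \left(-47\right)} = 1480 + \frac{1}{2} \left(- \frac{1}{47}\right) = 1480 - \frac{1}{94} = \frac{139119}{94}$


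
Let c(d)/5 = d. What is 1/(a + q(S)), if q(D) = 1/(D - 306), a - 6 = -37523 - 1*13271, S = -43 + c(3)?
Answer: -334/16963193 ≈ -1.9690e-5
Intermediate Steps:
c(d) = 5*d
S = -28 (S = -43 + 5*3 = -43 + 15 = -28)
a = -50788 (a = 6 + (-37523 - 1*13271) = 6 + (-37523 - 13271) = 6 - 50794 = -50788)
q(D) = 1/(-306 + D)
1/(a + q(S)) = 1/(-50788 + 1/(-306 - 28)) = 1/(-50788 + 1/(-334)) = 1/(-50788 - 1/334) = 1/(-16963193/334) = -334/16963193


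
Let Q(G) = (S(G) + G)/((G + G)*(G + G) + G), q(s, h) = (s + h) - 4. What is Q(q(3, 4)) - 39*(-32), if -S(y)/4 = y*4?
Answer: 16209/13 ≈ 1246.8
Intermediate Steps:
S(y) = -16*y (S(y) = -4*y*4 = -16*y)
q(s, h) = -4 + h + s (q(s, h) = (h + s) - 4 = -4 + h + s)
Q(G) = -15*G/(G + 4*G**2) (Q(G) = (-16*G + G)/((G + G)*(G + G) + G) = (-15*G)/((2*G)*(2*G) + G) = (-15*G)/(4*G**2 + G) = (-15*G)/(G + 4*G**2) = -15*G/(G + 4*G**2))
Q(q(3, 4)) - 39*(-32) = -15/(1 + 4*(-4 + 4 + 3)) - 39*(-32) = -15/(1 + 4*3) + 1248 = -15/(1 + 12) + 1248 = -15/13 + 1248 = 16209/13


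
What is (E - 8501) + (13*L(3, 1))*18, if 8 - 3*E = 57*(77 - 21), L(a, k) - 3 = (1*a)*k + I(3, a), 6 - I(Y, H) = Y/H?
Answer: -20965/3 ≈ -6988.3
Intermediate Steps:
I(Y, H) = 6 - Y/H
L(a, k) = 9 - 3/a + a*k (L(a, k) = 3 + ((1*a)*k + (6 - 1*3/a)) = 3 + (a*k + (6 - 3/a)) = 3 + (6 - 3/a + a*k) = 9 - 3/a + a*k)
E = -3184/3 (E = 8/3 - 19*(77 - 21) = 8/3 - 19*56 = 8/3 - 1/3*3192 = 8/3 - 1064 = -3184/3 ≈ -1061.3)
(E - 8501) + (13*L(3, 1))*18 = (-3184/3 - 8501) + (13*(9 - 3/3 + 3*1))*18 = -28687/3 + (13*(9 - 3*1/3 + 3))*18 = -28687/3 + (13*(9 - 1 + 3))*18 = -28687/3 + (13*11)*18 = -28687/3 + 143*18 = -28687/3 + 2574 = -20965/3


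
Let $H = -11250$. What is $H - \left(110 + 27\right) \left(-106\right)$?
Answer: $3272$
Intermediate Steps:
$H - \left(110 + 27\right) \left(-106\right) = -11250 - \left(110 + 27\right) \left(-106\right) = -11250 - 137 \left(-106\right) = -11250 - -14522 = -11250 + 14522 = 3272$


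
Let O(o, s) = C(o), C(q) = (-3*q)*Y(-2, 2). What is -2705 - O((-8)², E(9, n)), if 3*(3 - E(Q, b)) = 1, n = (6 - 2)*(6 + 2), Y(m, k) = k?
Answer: -2321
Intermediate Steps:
n = 32 (n = 4*8 = 32)
E(Q, b) = 8/3 (E(Q, b) = 3 - ⅓*1 = 3 - ⅓ = 8/3)
C(q) = -6*q (C(q) = -3*q*2 = -6*q)
O(o, s) = -6*o
-2705 - O((-8)², E(9, n)) = -2705 - (-6)*(-8)² = -2705 - (-6)*64 = -2705 - 1*(-384) = -2705 + 384 = -2321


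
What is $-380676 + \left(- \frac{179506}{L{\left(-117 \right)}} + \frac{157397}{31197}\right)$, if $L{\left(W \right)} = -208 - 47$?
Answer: $- \frac{335858539327}{883915} \approx -3.7997 \cdot 10^{5}$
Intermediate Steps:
$L{\left(W \right)} = -255$
$-380676 + \left(- \frac{179506}{L{\left(-117 \right)}} + \frac{157397}{31197}\right) = -380676 + \left(- \frac{179506}{-255} + \frac{157397}{31197}\right) = -380676 + \left(\left(-179506\right) \left(- \frac{1}{255}\right) + 157397 \cdot \frac{1}{31197}\right) = -380676 + \left(\frac{179506}{255} + \frac{157397}{31197}\right) = -380676 + \frac{626687213}{883915} = - \frac{335858539327}{883915}$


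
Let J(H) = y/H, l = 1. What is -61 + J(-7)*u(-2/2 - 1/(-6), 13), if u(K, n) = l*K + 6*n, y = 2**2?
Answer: -2207/21 ≈ -105.10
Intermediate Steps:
y = 4
J(H) = 4/H
u(K, n) = K + 6*n (u(K, n) = 1*K + 6*n = K + 6*n)
-61 + J(-7)*u(-2/2 - 1/(-6), 13) = -61 + (4/(-7))*((-2/2 - 1/(-6)) + 6*13) = -61 + (4*(-1/7))*((-2*1/2 - 1*(-1/6)) + 78) = -61 - 4*((-1 + 1/6) + 78)/7 = -61 - 4*(-5/6 + 78)/7 = -61 - 4/7*463/6 = -61 - 926/21 = -2207/21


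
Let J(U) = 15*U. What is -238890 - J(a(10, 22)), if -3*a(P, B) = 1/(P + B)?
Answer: -7644475/32 ≈ -2.3889e+5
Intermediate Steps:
a(P, B) = -1/(3*(B + P)) (a(P, B) = -1/(3*(P + B)) = -1/(3*(B + P)))
-238890 - J(a(10, 22)) = -238890 - 15*(-1/(3*22 + 3*10)) = -238890 - 15*(-1/(66 + 30)) = -238890 - 15*(-1/96) = -238890 - 15*(-1*1/96) = -238890 - 15*(-1)/96 = -238890 - 1*(-5/32) = -238890 + 5/32 = -7644475/32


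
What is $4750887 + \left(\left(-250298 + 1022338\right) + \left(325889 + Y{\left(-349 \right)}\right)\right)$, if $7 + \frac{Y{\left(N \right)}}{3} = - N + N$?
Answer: $5848795$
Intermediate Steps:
$Y{\left(N \right)} = -21$ ($Y{\left(N \right)} = -21 + 3 \left(- N + N\right) = -21 + 3 \cdot 0 = -21 + 0 = -21$)
$4750887 + \left(\left(-250298 + 1022338\right) + \left(325889 + Y{\left(-349 \right)}\right)\right) = 4750887 + \left(\left(-250298 + 1022338\right) + \left(325889 - 21\right)\right) = 4750887 + \left(772040 + 325868\right) = 4750887 + 1097908 = 5848795$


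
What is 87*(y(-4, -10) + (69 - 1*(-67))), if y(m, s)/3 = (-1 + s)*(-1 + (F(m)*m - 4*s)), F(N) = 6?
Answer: -31233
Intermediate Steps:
y(m, s) = 3*(-1 + s)*(-1 - 4*s + 6*m) (y(m, s) = 3*((-1 + s)*(-1 + (6*m - 4*s))) = 3*((-1 + s)*(-1 + (-4*s + 6*m))) = 3*((-1 + s)*(-1 - 4*s + 6*m)) = 3*(-1 + s)*(-1 - 4*s + 6*m))
87*(y(-4, -10) + (69 - 1*(-67))) = 87*((3 - 18*(-4) - 12*(-10)**2 + 9*(-10) + 18*(-4)*(-10)) + (69 - 1*(-67))) = 87*((3 + 72 - 12*100 - 90 + 720) + (69 + 67)) = 87*((3 + 72 - 1200 - 90 + 720) + 136) = 87*(-495 + 136) = 87*(-359) = -31233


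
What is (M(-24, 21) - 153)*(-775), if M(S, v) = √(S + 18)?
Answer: 118575 - 775*I*√6 ≈ 1.1858e+5 - 1898.4*I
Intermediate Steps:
M(S, v) = √(18 + S)
(M(-24, 21) - 153)*(-775) = (√(18 - 24) - 153)*(-775) = (√(-6) - 153)*(-775) = (I*√6 - 153)*(-775) = (-153 + I*√6)*(-775) = 118575 - 775*I*√6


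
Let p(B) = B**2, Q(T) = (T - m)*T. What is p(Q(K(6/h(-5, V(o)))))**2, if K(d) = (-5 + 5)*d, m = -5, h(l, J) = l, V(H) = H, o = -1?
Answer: 0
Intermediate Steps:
K(d) = 0 (K(d) = 0*d = 0)
Q(T) = T*(5 + T) (Q(T) = (T - 1*(-5))*T = (T + 5)*T = (5 + T)*T = T*(5 + T))
p(Q(K(6/h(-5, V(o)))))**2 = ((0*(5 + 0))**2)**2 = ((0*5)**2)**2 = (0**2)**2 = 0**2 = 0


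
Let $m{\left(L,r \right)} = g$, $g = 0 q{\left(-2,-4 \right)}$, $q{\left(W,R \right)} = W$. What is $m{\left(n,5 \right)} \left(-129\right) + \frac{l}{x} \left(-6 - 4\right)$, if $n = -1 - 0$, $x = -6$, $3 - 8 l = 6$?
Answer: $- \frac{5}{8} \approx -0.625$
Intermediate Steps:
$l = - \frac{3}{8}$ ($l = \frac{3}{8} - \frac{3}{4} = - \frac{3}{8} \approx -0.375$)
$g = 0$ ($g = 0 \left(-2\right) = 0$)
$n = -1$ ($n = -1 + 0 = -1$)
$m{\left(L,r \right)} = 0$
$m{\left(n,5 \right)} \left(-129\right) + \frac{l}{x} \left(-6 - 4\right) = 0 \left(-129\right) + - \frac{3}{8 \left(-6\right)} \left(-6 - 4\right) = 0 + \left(- \frac{3}{8}\right) \left(- \frac{1}{6}\right) \left(-10\right) = 0 + \frac{1}{16} \left(-10\right) = 0 - \frac{5}{8} = - \frac{5}{8}$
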